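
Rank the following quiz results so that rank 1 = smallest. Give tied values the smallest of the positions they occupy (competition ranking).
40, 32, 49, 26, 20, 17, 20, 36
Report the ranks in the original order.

Sorted (ascending): 17, 20, 20, 26, 32, 36, 40, 49
The 2 values of 20 occupy positions 2–3 → each gets rank 2.

7, 5, 8, 4, 2, 1, 2, 6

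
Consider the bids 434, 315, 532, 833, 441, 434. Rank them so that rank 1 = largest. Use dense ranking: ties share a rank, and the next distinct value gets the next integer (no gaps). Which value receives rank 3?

441

Sorted (descending): 833, 532, 441, 434, 434, 315
The 2 values of 434 share dense rank 4.
Remaining distinct values take the next consecutive integers.
Rank 3 → value 441.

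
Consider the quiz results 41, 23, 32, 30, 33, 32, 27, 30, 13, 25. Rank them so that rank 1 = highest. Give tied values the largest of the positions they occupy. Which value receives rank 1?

41

Sorted (descending): 41, 33, 32, 32, 30, 30, 27, 25, 23, 13
The 2 values of 32 occupy positions 3–4 → each gets rank 4.
The 2 values of 30 occupy positions 5–6 → each gets rank 6.
Rank 1 → value 41.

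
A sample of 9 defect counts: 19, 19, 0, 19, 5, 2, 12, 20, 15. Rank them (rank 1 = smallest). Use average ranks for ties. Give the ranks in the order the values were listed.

7, 7, 1, 7, 3, 2, 4, 9, 5

Sorted (ascending): 0, 2, 5, 12, 15, 19, 19, 19, 20
The 3 values of 19 occupy positions 6–8 → average rank 7.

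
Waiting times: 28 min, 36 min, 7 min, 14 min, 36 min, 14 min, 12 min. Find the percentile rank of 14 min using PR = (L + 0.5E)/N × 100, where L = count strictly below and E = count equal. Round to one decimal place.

42.9

N = 7.
Strictly below 14: 2. Equal to 14: 2.
PR = (2 + 0.5·2)/7 × 100 = 42.9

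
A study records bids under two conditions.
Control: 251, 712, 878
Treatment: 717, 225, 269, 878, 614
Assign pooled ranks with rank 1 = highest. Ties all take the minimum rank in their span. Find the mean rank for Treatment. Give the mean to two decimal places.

Sorted (descending): 878, 878, 717, 712, 614, 269, 251, 225
The 2 values of 878 occupy positions 1–2 → each gets rank 1.
Treatment values → pooled ranks: 717→3, 225→8, 269→6, 878→1, 614→5
Mean rank = (3 + 8 + 6 + 1 + 5) / 5 = 4.60

4.60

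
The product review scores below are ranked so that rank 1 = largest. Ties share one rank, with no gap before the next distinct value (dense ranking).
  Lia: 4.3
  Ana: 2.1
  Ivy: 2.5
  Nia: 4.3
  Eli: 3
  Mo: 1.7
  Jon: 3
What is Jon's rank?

Sorted (descending): 4.3, 4.3, 3, 3, 2.5, 2.1, 1.7
The 2 values of 4.3 share dense rank 1.
The 2 values of 3 share dense rank 2.
Remaining distinct values take the next consecutive integers.
Jon has value 3 → rank 2.

2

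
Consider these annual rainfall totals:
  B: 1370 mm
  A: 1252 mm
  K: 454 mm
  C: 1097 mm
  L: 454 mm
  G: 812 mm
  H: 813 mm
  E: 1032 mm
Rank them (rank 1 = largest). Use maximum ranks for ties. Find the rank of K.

8

Sorted (descending): 1370, 1252, 1097, 1032, 813, 812, 454, 454
The 2 values of 454 occupy positions 7–8 → each gets rank 8.
K has value 454 mm → rank 8.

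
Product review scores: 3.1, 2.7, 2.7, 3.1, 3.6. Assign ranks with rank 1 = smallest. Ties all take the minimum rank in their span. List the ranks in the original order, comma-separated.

3, 1, 1, 3, 5

Sorted (ascending): 2.7, 2.7, 3.1, 3.1, 3.6
The 2 values of 2.7 occupy positions 1–2 → each gets rank 1.
The 2 values of 3.1 occupy positions 3–4 → each gets rank 3.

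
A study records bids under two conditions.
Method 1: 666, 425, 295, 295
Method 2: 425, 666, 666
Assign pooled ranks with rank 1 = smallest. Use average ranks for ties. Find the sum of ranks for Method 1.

Sorted (ascending): 295, 295, 425, 425, 666, 666, 666
The 2 values of 295 occupy positions 1–2 → average rank (1+2)/2 = 1.5.
The 2 values of 425 occupy positions 3–4 → average rank (3+4)/2 = 3.5.
The 3 values of 666 occupy positions 5–7 → average rank 6.
Method 1 values → pooled ranks: 666→6, 425→3.5, 295→1.5, 295→1.5
Rank sum = 6 + 3.5 + 1.5 + 1.5 = 12.5

12.5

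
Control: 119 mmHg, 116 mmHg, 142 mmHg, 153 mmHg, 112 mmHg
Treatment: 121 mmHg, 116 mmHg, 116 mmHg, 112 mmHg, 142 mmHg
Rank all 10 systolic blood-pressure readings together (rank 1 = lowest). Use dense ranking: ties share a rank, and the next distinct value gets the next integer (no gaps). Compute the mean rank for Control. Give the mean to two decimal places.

3.40

Sorted (ascending): 112, 112, 116, 116, 116, 119, 121, 142, 142, 153
The 2 values of 112 share dense rank 1.
The 3 values of 116 share dense rank 2.
The 2 values of 142 share dense rank 5.
Remaining distinct values take the next consecutive integers.
Control values → pooled ranks: 119→3, 116→2, 142→5, 153→6, 112→1
Mean rank = (3 + 2 + 5 + 6 + 1) / 5 = 3.40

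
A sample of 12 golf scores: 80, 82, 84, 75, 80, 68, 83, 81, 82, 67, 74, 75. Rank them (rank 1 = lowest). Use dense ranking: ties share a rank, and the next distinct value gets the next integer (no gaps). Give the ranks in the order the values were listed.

5, 7, 9, 4, 5, 2, 8, 6, 7, 1, 3, 4

Sorted (ascending): 67, 68, 74, 75, 75, 80, 80, 81, 82, 82, 83, 84
The 2 values of 75 share dense rank 4.
The 2 values of 80 share dense rank 5.
The 2 values of 82 share dense rank 7.
Remaining distinct values take the next consecutive integers.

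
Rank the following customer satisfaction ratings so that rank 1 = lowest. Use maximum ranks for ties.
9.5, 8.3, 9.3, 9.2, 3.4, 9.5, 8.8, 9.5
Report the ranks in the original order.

8, 2, 5, 4, 1, 8, 3, 8

Sorted (ascending): 3.4, 8.3, 8.8, 9.2, 9.3, 9.5, 9.5, 9.5
The 3 values of 9.5 occupy positions 6–8 → each gets rank 8.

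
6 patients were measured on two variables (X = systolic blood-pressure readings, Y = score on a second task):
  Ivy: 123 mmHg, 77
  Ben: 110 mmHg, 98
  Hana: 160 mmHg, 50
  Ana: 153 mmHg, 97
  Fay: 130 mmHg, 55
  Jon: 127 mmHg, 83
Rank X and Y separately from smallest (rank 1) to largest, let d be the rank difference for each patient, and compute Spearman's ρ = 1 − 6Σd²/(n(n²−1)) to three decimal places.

-0.600

Ranks of variable 1: 2, 1, 6, 5, 4, 3
Ranks of variable 2: 3, 6, 1, 5, 2, 4
d = r₁ − r₂: -1, -5, 5, 0, 2, -1
d²: 1, 25, 25, 0, 4, 1; Σd² = 56
ρ = 1 − 6·56/(6·35) = 1 − 336/210 = -0.600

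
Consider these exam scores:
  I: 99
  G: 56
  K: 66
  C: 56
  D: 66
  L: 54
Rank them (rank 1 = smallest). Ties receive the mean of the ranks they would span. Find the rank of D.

4.5

Sorted (ascending): 54, 56, 56, 66, 66, 99
The 2 values of 56 occupy positions 2–3 → average rank (2+3)/2 = 2.5.
The 2 values of 66 occupy positions 4–5 → average rank (4+5)/2 = 4.5.
D has value 66 → rank 4.5.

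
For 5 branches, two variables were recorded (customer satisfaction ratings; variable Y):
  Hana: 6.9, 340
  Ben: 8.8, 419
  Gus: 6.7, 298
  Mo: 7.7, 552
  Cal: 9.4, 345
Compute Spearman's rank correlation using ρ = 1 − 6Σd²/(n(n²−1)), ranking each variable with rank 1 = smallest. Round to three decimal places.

Ranks of variable 1: 2, 4, 1, 3, 5
Ranks of variable 2: 2, 4, 1, 5, 3
d = r₁ − r₂: 0, 0, 0, -2, 2
d²: 0, 0, 0, 4, 4; Σd² = 8
ρ = 1 − 6·8/(5·24) = 1 − 48/120 = 0.600

0.600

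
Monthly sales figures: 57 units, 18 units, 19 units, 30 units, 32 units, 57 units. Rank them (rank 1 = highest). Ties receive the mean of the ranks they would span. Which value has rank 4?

30

Sorted (descending): 57, 57, 32, 30, 19, 18
The 2 values of 57 occupy positions 1–2 → average rank (1+2)/2 = 1.5.
Rank 4 → value 30.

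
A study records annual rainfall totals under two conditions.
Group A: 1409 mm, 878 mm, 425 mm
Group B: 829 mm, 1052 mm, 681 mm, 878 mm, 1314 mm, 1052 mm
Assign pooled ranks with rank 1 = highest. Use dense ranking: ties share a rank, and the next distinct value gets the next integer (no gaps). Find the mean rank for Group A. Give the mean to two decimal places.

4.00

Sorted (descending): 1409, 1314, 1052, 1052, 878, 878, 829, 681, 425
The 2 values of 1052 share dense rank 3.
The 2 values of 878 share dense rank 4.
Remaining distinct values take the next consecutive integers.
Group A values → pooled ranks: 1409→1, 878→4, 425→7
Mean rank = (1 + 4 + 7) / 3 = 4.00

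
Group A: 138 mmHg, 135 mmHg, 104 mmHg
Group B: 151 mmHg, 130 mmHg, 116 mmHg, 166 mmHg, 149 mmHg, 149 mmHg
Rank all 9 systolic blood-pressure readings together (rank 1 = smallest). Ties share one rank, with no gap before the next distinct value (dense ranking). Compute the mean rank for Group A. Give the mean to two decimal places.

Sorted (ascending): 104, 116, 130, 135, 138, 149, 149, 151, 166
The 2 values of 149 share dense rank 6.
Remaining distinct values take the next consecutive integers.
Group A values → pooled ranks: 138→5, 135→4, 104→1
Mean rank = (5 + 4 + 1) / 3 = 3.33

3.33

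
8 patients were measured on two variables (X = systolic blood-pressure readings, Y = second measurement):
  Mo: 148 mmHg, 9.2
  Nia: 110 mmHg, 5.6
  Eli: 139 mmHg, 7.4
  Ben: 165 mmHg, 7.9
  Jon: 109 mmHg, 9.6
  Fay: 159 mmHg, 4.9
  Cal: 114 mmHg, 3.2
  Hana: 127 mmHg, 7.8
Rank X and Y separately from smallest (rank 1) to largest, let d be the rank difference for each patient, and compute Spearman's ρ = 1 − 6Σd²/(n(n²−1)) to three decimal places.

-0.024

Ranks of variable 1: 6, 2, 5, 8, 1, 7, 3, 4
Ranks of variable 2: 7, 3, 4, 6, 8, 2, 1, 5
d = r₁ − r₂: -1, -1, 1, 2, -7, 5, 2, -1
d²: 1, 1, 1, 4, 49, 25, 4, 1; Σd² = 86
ρ = 1 − 6·86/(8·63) = 1 − 516/504 = -0.024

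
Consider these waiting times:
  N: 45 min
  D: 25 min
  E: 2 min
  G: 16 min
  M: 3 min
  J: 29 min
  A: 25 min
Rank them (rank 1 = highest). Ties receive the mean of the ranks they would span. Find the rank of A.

Sorted (descending): 45, 29, 25, 25, 16, 3, 2
The 2 values of 25 occupy positions 3–4 → average rank (3+4)/2 = 3.5.
A has value 25 min → rank 3.5.

3.5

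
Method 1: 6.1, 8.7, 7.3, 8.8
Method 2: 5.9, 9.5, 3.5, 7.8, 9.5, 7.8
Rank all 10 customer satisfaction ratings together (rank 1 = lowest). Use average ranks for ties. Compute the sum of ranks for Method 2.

Sorted (ascending): 3.5, 5.9, 6.1, 7.3, 7.8, 7.8, 8.7, 8.8, 9.5, 9.5
The 2 values of 7.8 occupy positions 5–6 → average rank (5+6)/2 = 5.5.
The 2 values of 9.5 occupy positions 9–10 → average rank (9+10)/2 = 9.5.
Method 2 values → pooled ranks: 5.9→2, 9.5→9.5, 3.5→1, 7.8→5.5, 9.5→9.5, 7.8→5.5
Rank sum = 2 + 9.5 + 1 + 5.5 + 9.5 + 5.5 = 33

33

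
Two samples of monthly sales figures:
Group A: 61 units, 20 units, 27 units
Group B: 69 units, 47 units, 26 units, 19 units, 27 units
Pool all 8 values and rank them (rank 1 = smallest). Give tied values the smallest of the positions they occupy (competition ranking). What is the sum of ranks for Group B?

22

Sorted (ascending): 19, 20, 26, 27, 27, 47, 61, 69
The 2 values of 27 occupy positions 4–5 → each gets rank 4.
Group B values → pooled ranks: 69→8, 47→6, 26→3, 19→1, 27→4
Rank sum = 8 + 6 + 3 + 1 + 4 = 22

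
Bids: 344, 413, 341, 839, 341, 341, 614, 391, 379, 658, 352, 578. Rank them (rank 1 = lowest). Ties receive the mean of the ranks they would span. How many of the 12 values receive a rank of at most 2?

Sorted (ascending): 341, 341, 341, 344, 352, 379, 391, 413, 578, 614, 658, 839
The 3 values of 341 occupy positions 1–3 → average rank 2.
Ranks ≤ 2: {2, 2, 2} → 3 values.

3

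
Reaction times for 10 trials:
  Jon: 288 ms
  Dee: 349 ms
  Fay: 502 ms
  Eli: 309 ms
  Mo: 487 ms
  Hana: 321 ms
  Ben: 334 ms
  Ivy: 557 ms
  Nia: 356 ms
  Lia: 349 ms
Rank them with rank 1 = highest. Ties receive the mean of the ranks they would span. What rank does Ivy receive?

Sorted (descending): 557, 502, 487, 356, 349, 349, 334, 321, 309, 288
The 2 values of 349 occupy positions 5–6 → average rank (5+6)/2 = 5.5.
Ivy has value 557 ms → rank 1.

1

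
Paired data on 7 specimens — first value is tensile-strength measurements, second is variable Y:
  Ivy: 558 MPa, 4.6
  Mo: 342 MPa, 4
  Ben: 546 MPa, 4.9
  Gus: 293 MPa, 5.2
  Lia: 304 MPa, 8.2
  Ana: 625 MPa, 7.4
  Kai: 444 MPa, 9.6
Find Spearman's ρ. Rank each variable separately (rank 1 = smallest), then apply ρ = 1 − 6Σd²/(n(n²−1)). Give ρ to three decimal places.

Ranks of variable 1: 6, 3, 5, 1, 2, 7, 4
Ranks of variable 2: 2, 1, 3, 4, 6, 5, 7
d = r₁ − r₂: 4, 2, 2, -3, -4, 2, -3
d²: 16, 4, 4, 9, 16, 4, 9; Σd² = 62
ρ = 1 − 6·62/(7·48) = 1 − 372/336 = -0.107

-0.107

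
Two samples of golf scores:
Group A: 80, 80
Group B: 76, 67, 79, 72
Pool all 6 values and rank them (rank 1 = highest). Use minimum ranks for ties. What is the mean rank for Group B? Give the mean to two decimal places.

4.50

Sorted (descending): 80, 80, 79, 76, 72, 67
The 2 values of 80 occupy positions 1–2 → each gets rank 1.
Group B values → pooled ranks: 76→4, 67→6, 79→3, 72→5
Mean rank = (4 + 6 + 3 + 5) / 4 = 4.50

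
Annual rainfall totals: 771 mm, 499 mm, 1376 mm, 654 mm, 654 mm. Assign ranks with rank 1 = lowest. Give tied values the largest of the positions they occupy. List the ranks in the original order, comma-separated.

4, 1, 5, 3, 3

Sorted (ascending): 499, 654, 654, 771, 1376
The 2 values of 654 occupy positions 2–3 → each gets rank 3.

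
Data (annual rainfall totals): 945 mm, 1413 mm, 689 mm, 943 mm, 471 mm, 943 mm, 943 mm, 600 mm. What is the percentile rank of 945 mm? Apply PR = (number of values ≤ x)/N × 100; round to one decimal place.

87.5

N = 8.
Strictly below 945: 6. Equal to 945: 1.
PR = 7/8 × 100 = 87.5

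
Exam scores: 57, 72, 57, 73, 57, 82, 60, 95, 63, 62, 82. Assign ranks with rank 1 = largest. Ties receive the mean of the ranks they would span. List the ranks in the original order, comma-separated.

10, 5, 10, 4, 10, 2.5, 8, 1, 6, 7, 2.5

Sorted (descending): 95, 82, 82, 73, 72, 63, 62, 60, 57, 57, 57
The 2 values of 82 occupy positions 2–3 → average rank (2+3)/2 = 2.5.
The 3 values of 57 occupy positions 9–11 → average rank 10.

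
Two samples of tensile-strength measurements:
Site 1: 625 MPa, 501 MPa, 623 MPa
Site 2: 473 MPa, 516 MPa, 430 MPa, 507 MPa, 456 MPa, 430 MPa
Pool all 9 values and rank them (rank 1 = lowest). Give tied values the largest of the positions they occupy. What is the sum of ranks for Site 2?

24

Sorted (ascending): 430, 430, 456, 473, 501, 507, 516, 623, 625
The 2 values of 430 occupy positions 1–2 → each gets rank 2.
Site 2 values → pooled ranks: 473→4, 516→7, 430→2, 507→6, 456→3, 430→2
Rank sum = 4 + 7 + 2 + 6 + 3 + 2 = 24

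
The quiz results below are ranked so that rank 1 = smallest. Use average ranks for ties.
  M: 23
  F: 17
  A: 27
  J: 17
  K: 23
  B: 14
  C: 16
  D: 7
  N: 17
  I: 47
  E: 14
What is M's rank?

Sorted (ascending): 7, 14, 14, 16, 17, 17, 17, 23, 23, 27, 47
The 2 values of 14 occupy positions 2–3 → average rank (2+3)/2 = 2.5.
The 3 values of 17 occupy positions 5–7 → average rank 6.
The 2 values of 23 occupy positions 8–9 → average rank (8+9)/2 = 8.5.
M has value 23 → rank 8.5.

8.5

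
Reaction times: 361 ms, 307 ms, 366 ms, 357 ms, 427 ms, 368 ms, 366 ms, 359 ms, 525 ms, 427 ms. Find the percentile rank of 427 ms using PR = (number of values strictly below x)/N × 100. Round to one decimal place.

70.0

N = 10.
Strictly below 427: 7. Equal to 427: 2.
PR = 7/10 × 100 = 70.0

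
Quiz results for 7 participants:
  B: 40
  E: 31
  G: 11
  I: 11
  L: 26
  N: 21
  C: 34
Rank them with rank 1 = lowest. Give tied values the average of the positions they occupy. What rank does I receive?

1.5

Sorted (ascending): 11, 11, 21, 26, 31, 34, 40
The 2 values of 11 occupy positions 1–2 → average rank (1+2)/2 = 1.5.
I has value 11 → rank 1.5.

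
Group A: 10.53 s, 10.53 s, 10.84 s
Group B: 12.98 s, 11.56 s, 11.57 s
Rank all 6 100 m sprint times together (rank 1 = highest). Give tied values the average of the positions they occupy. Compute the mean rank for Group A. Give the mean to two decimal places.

5.00

Sorted (descending): 12.98, 11.57, 11.56, 10.84, 10.53, 10.53
The 2 values of 10.53 occupy positions 5–6 → average rank (5+6)/2 = 5.5.
Group A values → pooled ranks: 10.53→5.5, 10.53→5.5, 10.84→4
Mean rank = (5.5 + 5.5 + 4) / 3 = 5.00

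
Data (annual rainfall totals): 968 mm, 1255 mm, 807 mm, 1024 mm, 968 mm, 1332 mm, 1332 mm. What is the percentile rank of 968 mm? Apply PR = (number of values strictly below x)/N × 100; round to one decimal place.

N = 7.
Strictly below 968: 1. Equal to 968: 2.
PR = 1/7 × 100 = 14.3

14.3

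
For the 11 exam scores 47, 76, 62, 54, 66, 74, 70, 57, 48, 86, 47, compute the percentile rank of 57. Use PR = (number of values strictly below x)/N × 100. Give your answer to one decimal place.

N = 11.
Strictly below 57: 4. Equal to 57: 1.
PR = 4/11 × 100 = 36.4

36.4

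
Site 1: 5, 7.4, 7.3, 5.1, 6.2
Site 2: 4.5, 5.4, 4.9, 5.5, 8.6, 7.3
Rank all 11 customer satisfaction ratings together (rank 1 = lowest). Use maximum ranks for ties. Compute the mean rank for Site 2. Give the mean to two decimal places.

5.67

Sorted (ascending): 4.5, 4.9, 5, 5.1, 5.4, 5.5, 6.2, 7.3, 7.3, 7.4, 8.6
The 2 values of 7.3 occupy positions 8–9 → each gets rank 9.
Site 2 values → pooled ranks: 4.5→1, 5.4→5, 4.9→2, 5.5→6, 8.6→11, 7.3→9
Mean rank = (1 + 5 + 2 + 6 + 11 + 9) / 6 = 5.67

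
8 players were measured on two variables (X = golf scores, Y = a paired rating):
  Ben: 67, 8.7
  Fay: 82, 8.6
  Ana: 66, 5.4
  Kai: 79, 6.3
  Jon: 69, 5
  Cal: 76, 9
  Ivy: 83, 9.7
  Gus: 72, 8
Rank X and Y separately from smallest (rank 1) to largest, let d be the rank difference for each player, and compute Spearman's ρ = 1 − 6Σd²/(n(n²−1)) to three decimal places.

Ranks of variable 1: 2, 7, 1, 6, 3, 5, 8, 4
Ranks of variable 2: 6, 5, 2, 3, 1, 7, 8, 4
d = r₁ − r₂: -4, 2, -1, 3, 2, -2, 0, 0
d²: 16, 4, 1, 9, 4, 4, 0, 0; Σd² = 38
ρ = 1 − 6·38/(8·63) = 1 − 228/504 = 0.548

0.548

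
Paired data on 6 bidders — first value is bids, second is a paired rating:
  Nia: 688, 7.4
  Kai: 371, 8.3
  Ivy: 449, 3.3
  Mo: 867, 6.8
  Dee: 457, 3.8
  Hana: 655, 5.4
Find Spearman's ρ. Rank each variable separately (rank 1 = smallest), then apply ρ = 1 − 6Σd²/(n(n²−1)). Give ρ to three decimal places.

Ranks of variable 1: 5, 1, 2, 6, 3, 4
Ranks of variable 2: 5, 6, 1, 4, 2, 3
d = r₁ − r₂: 0, -5, 1, 2, 1, 1
d²: 0, 25, 1, 4, 1, 1; Σd² = 32
ρ = 1 − 6·32/(6·35) = 1 − 192/210 = 0.086

0.086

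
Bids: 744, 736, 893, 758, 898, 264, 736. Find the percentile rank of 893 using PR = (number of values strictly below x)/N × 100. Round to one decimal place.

N = 7.
Strictly below 893: 5. Equal to 893: 1.
PR = 5/7 × 100 = 71.4

71.4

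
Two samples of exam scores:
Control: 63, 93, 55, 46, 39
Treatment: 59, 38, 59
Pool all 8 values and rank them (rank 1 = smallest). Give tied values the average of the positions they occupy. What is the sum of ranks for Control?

24

Sorted (ascending): 38, 39, 46, 55, 59, 59, 63, 93
The 2 values of 59 occupy positions 5–6 → average rank (5+6)/2 = 5.5.
Control values → pooled ranks: 63→7, 93→8, 55→4, 46→3, 39→2
Rank sum = 7 + 8 + 4 + 3 + 2 = 24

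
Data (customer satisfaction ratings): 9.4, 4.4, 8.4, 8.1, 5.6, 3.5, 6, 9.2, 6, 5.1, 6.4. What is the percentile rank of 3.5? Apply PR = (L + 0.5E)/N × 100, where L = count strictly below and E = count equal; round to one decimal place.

4.5

N = 11.
Strictly below 3.5: 0. Equal to 3.5: 1.
PR = (0 + 0.5·1)/11 × 100 = 4.5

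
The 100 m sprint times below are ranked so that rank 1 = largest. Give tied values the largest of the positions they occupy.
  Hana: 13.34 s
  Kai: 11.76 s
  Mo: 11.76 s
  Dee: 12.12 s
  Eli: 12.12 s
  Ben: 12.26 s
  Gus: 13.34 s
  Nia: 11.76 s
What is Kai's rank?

8

Sorted (descending): 13.34, 13.34, 12.26, 12.12, 12.12, 11.76, 11.76, 11.76
The 2 values of 13.34 occupy positions 1–2 → each gets rank 2.
The 2 values of 12.12 occupy positions 4–5 → each gets rank 5.
The 3 values of 11.76 occupy positions 6–8 → each gets rank 8.
Kai has value 11.76 s → rank 8.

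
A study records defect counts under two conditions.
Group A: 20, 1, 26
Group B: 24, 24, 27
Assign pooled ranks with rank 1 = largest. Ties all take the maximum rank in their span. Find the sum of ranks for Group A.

13

Sorted (descending): 27, 26, 24, 24, 20, 1
The 2 values of 24 occupy positions 3–4 → each gets rank 4.
Group A values → pooled ranks: 20→5, 1→6, 26→2
Rank sum = 5 + 6 + 2 = 13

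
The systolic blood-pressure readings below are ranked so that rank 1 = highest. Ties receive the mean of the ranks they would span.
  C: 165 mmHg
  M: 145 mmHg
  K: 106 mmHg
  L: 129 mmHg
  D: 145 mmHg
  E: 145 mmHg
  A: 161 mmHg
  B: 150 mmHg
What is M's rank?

Sorted (descending): 165, 161, 150, 145, 145, 145, 129, 106
The 3 values of 145 occupy positions 4–6 → average rank 5.
M has value 145 mmHg → rank 5.

5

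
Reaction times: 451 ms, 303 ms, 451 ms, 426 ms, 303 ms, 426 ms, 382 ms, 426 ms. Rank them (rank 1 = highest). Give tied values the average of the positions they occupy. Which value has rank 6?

382

Sorted (descending): 451, 451, 426, 426, 426, 382, 303, 303
The 2 values of 451 occupy positions 1–2 → average rank (1+2)/2 = 1.5.
The 3 values of 426 occupy positions 3–5 → average rank 4.
The 2 values of 303 occupy positions 7–8 → average rank (7+8)/2 = 7.5.
Rank 6 → value 382.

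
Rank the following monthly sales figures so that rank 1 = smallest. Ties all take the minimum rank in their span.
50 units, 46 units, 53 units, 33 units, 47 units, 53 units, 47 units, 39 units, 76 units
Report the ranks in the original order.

6, 3, 7, 1, 4, 7, 4, 2, 9

Sorted (ascending): 33, 39, 46, 47, 47, 50, 53, 53, 76
The 2 values of 47 occupy positions 4–5 → each gets rank 4.
The 2 values of 53 occupy positions 7–8 → each gets rank 7.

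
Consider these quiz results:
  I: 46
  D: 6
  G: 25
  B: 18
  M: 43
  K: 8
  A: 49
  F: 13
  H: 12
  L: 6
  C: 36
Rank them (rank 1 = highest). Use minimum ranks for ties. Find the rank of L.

Sorted (descending): 49, 46, 43, 36, 25, 18, 13, 12, 8, 6, 6
The 2 values of 6 occupy positions 10–11 → each gets rank 10.
L has value 6 → rank 10.

10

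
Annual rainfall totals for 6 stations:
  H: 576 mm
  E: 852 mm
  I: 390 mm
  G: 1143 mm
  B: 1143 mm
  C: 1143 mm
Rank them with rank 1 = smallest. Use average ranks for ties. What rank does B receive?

Sorted (ascending): 390, 576, 852, 1143, 1143, 1143
The 3 values of 1143 occupy positions 4–6 → average rank 5.
B has value 1143 mm → rank 5.

5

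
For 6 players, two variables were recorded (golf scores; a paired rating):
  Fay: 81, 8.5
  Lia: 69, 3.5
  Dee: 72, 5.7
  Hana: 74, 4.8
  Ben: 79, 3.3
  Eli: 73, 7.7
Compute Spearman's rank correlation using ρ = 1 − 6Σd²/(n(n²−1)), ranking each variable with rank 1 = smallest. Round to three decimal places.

0.257

Ranks of variable 1: 6, 1, 2, 4, 5, 3
Ranks of variable 2: 6, 2, 4, 3, 1, 5
d = r₁ − r₂: 0, -1, -2, 1, 4, -2
d²: 0, 1, 4, 1, 16, 4; Σd² = 26
ρ = 1 − 6·26/(6·35) = 1 − 156/210 = 0.257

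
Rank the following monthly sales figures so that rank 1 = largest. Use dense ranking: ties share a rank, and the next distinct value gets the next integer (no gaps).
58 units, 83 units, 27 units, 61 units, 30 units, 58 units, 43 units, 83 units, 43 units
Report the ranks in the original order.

Sorted (descending): 83, 83, 61, 58, 58, 43, 43, 30, 27
The 2 values of 83 share dense rank 1.
The 2 values of 58 share dense rank 3.
The 2 values of 43 share dense rank 4.
Remaining distinct values take the next consecutive integers.

3, 1, 6, 2, 5, 3, 4, 1, 4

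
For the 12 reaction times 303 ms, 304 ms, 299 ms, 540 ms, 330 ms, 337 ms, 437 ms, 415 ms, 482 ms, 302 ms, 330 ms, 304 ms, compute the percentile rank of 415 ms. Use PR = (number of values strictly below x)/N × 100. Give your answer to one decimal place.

66.7

N = 12.
Strictly below 415: 8. Equal to 415: 1.
PR = 8/12 × 100 = 66.7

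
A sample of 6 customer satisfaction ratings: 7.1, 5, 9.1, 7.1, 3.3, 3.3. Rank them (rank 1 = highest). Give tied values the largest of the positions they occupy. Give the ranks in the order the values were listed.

3, 4, 1, 3, 6, 6

Sorted (descending): 9.1, 7.1, 7.1, 5, 3.3, 3.3
The 2 values of 7.1 occupy positions 2–3 → each gets rank 3.
The 2 values of 3.3 occupy positions 5–6 → each gets rank 6.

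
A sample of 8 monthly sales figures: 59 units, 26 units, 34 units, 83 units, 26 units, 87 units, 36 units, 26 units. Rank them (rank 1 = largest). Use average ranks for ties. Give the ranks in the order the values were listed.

3, 7, 5, 2, 7, 1, 4, 7

Sorted (descending): 87, 83, 59, 36, 34, 26, 26, 26
The 3 values of 26 occupy positions 6–8 → average rank 7.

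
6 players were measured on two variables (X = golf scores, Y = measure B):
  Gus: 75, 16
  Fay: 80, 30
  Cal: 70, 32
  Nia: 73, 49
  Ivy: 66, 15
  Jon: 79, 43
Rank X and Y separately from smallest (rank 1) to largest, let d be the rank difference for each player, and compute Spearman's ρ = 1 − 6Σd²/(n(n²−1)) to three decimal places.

Ranks of variable 1: 4, 6, 2, 3, 1, 5
Ranks of variable 2: 2, 3, 4, 6, 1, 5
d = r₁ − r₂: 2, 3, -2, -3, 0, 0
d²: 4, 9, 4, 9, 0, 0; Σd² = 26
ρ = 1 − 6·26/(6·35) = 1 − 156/210 = 0.257

0.257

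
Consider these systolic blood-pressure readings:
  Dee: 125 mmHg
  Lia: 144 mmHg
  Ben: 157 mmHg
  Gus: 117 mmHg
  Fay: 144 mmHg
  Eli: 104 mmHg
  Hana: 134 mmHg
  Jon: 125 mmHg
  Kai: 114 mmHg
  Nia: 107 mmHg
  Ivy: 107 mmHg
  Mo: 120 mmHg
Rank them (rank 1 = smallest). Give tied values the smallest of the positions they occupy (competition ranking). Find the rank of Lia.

10

Sorted (ascending): 104, 107, 107, 114, 117, 120, 125, 125, 134, 144, 144, 157
The 2 values of 107 occupy positions 2–3 → each gets rank 2.
The 2 values of 125 occupy positions 7–8 → each gets rank 7.
The 2 values of 144 occupy positions 10–11 → each gets rank 10.
Lia has value 144 mmHg → rank 10.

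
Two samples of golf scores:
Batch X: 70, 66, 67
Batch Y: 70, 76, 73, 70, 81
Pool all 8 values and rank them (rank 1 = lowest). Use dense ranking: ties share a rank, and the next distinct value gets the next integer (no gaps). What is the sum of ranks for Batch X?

6

Sorted (ascending): 66, 67, 70, 70, 70, 73, 76, 81
The 3 values of 70 share dense rank 3.
Remaining distinct values take the next consecutive integers.
Batch X values → pooled ranks: 70→3, 66→1, 67→2
Rank sum = 3 + 1 + 2 = 6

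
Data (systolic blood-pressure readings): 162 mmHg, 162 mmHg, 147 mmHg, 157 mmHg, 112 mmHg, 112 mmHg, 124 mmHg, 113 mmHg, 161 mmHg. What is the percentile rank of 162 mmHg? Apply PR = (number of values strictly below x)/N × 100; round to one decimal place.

77.8

N = 9.
Strictly below 162: 7. Equal to 162: 2.
PR = 7/9 × 100 = 77.8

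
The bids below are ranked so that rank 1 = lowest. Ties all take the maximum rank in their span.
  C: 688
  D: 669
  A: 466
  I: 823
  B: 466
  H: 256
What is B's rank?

Sorted (ascending): 256, 466, 466, 669, 688, 823
The 2 values of 466 occupy positions 2–3 → each gets rank 3.
B has value 466 → rank 3.

3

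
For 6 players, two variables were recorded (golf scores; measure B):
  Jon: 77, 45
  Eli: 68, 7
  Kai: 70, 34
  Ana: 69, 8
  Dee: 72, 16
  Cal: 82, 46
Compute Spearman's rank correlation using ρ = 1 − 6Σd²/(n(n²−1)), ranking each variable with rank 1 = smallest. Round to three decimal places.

Ranks of variable 1: 5, 1, 3, 2, 4, 6
Ranks of variable 2: 5, 1, 4, 2, 3, 6
d = r₁ − r₂: 0, 0, -1, 0, 1, 0
d²: 0, 0, 1, 0, 1, 0; Σd² = 2
ρ = 1 − 6·2/(6·35) = 1 − 12/210 = 0.943

0.943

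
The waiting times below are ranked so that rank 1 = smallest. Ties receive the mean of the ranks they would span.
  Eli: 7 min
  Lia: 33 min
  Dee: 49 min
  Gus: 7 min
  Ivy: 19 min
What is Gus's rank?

Sorted (ascending): 7, 7, 19, 33, 49
The 2 values of 7 occupy positions 1–2 → average rank (1+2)/2 = 1.5.
Gus has value 7 min → rank 1.5.

1.5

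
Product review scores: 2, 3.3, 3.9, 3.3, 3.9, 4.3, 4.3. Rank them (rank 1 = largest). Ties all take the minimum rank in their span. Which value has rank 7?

2

Sorted (descending): 4.3, 4.3, 3.9, 3.9, 3.3, 3.3, 2
The 2 values of 4.3 occupy positions 1–2 → each gets rank 1.
The 2 values of 3.9 occupy positions 3–4 → each gets rank 3.
The 2 values of 3.3 occupy positions 5–6 → each gets rank 5.
Rank 7 → value 2.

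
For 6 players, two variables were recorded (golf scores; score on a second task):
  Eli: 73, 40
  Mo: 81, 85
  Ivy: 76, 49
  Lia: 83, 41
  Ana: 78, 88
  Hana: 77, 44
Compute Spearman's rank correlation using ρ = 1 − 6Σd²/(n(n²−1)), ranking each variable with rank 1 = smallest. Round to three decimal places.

Ranks of variable 1: 1, 5, 2, 6, 4, 3
Ranks of variable 2: 1, 5, 4, 2, 6, 3
d = r₁ − r₂: 0, 0, -2, 4, -2, 0
d²: 0, 0, 4, 16, 4, 0; Σd² = 24
ρ = 1 − 6·24/(6·35) = 1 − 144/210 = 0.314

0.314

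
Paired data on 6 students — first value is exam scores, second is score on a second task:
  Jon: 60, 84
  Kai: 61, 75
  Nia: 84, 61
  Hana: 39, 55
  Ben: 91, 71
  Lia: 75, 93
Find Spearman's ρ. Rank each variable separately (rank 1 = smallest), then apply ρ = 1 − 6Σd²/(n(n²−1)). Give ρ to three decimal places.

Ranks of variable 1: 2, 3, 5, 1, 6, 4
Ranks of variable 2: 5, 4, 2, 1, 3, 6
d = r₁ − r₂: -3, -1, 3, 0, 3, -2
d²: 9, 1, 9, 0, 9, 4; Σd² = 32
ρ = 1 − 6·32/(6·35) = 1 − 192/210 = 0.086

0.086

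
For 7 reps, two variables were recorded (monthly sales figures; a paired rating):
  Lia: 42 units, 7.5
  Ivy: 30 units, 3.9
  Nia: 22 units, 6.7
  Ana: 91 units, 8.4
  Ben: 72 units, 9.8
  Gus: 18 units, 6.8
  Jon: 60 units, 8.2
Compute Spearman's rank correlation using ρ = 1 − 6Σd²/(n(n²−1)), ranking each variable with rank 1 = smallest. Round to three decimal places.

0.821

Ranks of variable 1: 4, 3, 2, 7, 6, 1, 5
Ranks of variable 2: 4, 1, 2, 6, 7, 3, 5
d = r₁ − r₂: 0, 2, 0, 1, -1, -2, 0
d²: 0, 4, 0, 1, 1, 4, 0; Σd² = 10
ρ = 1 − 6·10/(7·48) = 1 − 60/336 = 0.821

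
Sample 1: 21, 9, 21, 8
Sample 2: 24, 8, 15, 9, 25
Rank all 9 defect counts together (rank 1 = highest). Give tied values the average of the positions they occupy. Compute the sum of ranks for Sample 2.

23

Sorted (descending): 25, 24, 21, 21, 15, 9, 9, 8, 8
The 2 values of 21 occupy positions 3–4 → average rank (3+4)/2 = 3.5.
The 2 values of 9 occupy positions 6–7 → average rank (6+7)/2 = 6.5.
The 2 values of 8 occupy positions 8–9 → average rank (8+9)/2 = 8.5.
Sample 2 values → pooled ranks: 24→2, 8→8.5, 15→5, 9→6.5, 25→1
Rank sum = 2 + 8.5 + 5 + 6.5 + 1 = 23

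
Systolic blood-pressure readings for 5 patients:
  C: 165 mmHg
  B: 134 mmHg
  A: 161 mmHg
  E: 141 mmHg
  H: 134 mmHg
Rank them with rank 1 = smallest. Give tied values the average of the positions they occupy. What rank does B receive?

1.5

Sorted (ascending): 134, 134, 141, 161, 165
The 2 values of 134 occupy positions 1–2 → average rank (1+2)/2 = 1.5.
B has value 134 mmHg → rank 1.5.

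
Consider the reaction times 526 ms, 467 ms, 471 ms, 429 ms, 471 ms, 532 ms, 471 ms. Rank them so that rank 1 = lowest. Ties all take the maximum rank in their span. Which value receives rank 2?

Sorted (ascending): 429, 467, 471, 471, 471, 526, 532
The 3 values of 471 occupy positions 3–5 → each gets rank 5.
Rank 2 → value 467.

467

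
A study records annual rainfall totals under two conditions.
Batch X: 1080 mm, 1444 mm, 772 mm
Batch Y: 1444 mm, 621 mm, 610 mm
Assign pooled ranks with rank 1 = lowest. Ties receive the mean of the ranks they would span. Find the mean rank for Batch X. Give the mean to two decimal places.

Sorted (ascending): 610, 621, 772, 1080, 1444, 1444
The 2 values of 1444 occupy positions 5–6 → average rank (5+6)/2 = 5.5.
Batch X values → pooled ranks: 1080→4, 1444→5.5, 772→3
Mean rank = (4 + 5.5 + 3) / 3 = 4.17

4.17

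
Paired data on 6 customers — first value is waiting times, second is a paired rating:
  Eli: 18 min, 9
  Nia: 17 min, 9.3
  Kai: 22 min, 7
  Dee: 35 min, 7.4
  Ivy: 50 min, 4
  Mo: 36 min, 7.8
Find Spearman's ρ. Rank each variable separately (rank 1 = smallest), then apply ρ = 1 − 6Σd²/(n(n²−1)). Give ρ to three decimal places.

Ranks of variable 1: 2, 1, 3, 4, 6, 5
Ranks of variable 2: 5, 6, 2, 3, 1, 4
d = r₁ − r₂: -3, -5, 1, 1, 5, 1
d²: 9, 25, 1, 1, 25, 1; Σd² = 62
ρ = 1 − 6·62/(6·35) = 1 − 372/210 = -0.771

-0.771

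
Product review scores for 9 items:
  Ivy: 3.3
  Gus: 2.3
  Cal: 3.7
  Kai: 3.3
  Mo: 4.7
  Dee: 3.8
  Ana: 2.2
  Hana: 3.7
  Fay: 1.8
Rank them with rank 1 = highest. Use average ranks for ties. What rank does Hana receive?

Sorted (descending): 4.7, 3.8, 3.7, 3.7, 3.3, 3.3, 2.3, 2.2, 1.8
The 2 values of 3.7 occupy positions 3–4 → average rank (3+4)/2 = 3.5.
The 2 values of 3.3 occupy positions 5–6 → average rank (5+6)/2 = 5.5.
Hana has value 3.7 → rank 3.5.

3.5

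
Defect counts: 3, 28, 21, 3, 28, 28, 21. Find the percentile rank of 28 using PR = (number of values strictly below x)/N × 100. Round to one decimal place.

N = 7.
Strictly below 28: 4. Equal to 28: 3.
PR = 4/7 × 100 = 57.1

57.1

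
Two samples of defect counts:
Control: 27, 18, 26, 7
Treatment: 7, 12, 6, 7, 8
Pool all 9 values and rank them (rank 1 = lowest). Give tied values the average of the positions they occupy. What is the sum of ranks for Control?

27

Sorted (ascending): 6, 7, 7, 7, 8, 12, 18, 26, 27
The 3 values of 7 occupy positions 2–4 → average rank 3.
Control values → pooled ranks: 27→9, 18→7, 26→8, 7→3
Rank sum = 9 + 7 + 8 + 3 = 27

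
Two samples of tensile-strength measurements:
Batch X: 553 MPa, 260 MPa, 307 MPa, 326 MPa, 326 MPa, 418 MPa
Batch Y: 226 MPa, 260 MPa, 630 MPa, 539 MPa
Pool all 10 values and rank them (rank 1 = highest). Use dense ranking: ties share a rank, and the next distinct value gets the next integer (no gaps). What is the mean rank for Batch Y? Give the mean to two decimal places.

4.75

Sorted (descending): 630, 553, 539, 418, 326, 326, 307, 260, 260, 226
The 2 values of 326 share dense rank 5.
The 2 values of 260 share dense rank 7.
Remaining distinct values take the next consecutive integers.
Batch Y values → pooled ranks: 226→8, 260→7, 630→1, 539→3
Mean rank = (8 + 7 + 1 + 3) / 4 = 4.75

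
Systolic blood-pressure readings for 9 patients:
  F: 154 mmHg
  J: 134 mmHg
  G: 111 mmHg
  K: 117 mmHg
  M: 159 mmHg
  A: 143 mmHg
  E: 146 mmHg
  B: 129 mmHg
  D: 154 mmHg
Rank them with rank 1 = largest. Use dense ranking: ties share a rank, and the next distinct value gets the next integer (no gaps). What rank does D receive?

Sorted (descending): 159, 154, 154, 146, 143, 134, 129, 117, 111
The 2 values of 154 share dense rank 2.
Remaining distinct values take the next consecutive integers.
D has value 154 mmHg → rank 2.

2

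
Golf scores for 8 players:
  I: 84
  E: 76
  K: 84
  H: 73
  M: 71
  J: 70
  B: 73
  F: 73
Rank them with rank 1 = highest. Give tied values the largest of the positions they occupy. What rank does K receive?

Sorted (descending): 84, 84, 76, 73, 73, 73, 71, 70
The 2 values of 84 occupy positions 1–2 → each gets rank 2.
The 3 values of 73 occupy positions 4–6 → each gets rank 6.
K has value 84 → rank 2.

2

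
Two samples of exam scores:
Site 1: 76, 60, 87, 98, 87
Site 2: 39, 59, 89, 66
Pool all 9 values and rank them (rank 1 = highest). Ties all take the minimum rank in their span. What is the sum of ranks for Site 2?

Sorted (descending): 98, 89, 87, 87, 76, 66, 60, 59, 39
The 2 values of 87 occupy positions 3–4 → each gets rank 3.
Site 2 values → pooled ranks: 39→9, 59→8, 89→2, 66→6
Rank sum = 9 + 8 + 2 + 6 = 25

25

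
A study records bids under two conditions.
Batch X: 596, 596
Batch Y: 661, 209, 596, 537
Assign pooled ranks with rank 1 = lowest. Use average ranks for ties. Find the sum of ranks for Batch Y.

13

Sorted (ascending): 209, 537, 596, 596, 596, 661
The 3 values of 596 occupy positions 3–5 → average rank 4.
Batch Y values → pooled ranks: 661→6, 209→1, 596→4, 537→2
Rank sum = 6 + 1 + 4 + 2 = 13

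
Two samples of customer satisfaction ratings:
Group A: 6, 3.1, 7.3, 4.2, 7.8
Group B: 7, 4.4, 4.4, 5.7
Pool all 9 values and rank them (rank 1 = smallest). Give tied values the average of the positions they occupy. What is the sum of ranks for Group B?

19

Sorted (ascending): 3.1, 4.2, 4.4, 4.4, 5.7, 6, 7, 7.3, 7.8
The 2 values of 4.4 occupy positions 3–4 → average rank (3+4)/2 = 3.5.
Group B values → pooled ranks: 7→7, 4.4→3.5, 4.4→3.5, 5.7→5
Rank sum = 7 + 3.5 + 3.5 + 5 = 19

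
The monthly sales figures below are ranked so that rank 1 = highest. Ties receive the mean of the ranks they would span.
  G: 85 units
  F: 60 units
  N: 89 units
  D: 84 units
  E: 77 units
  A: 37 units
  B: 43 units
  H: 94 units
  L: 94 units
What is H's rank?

1.5

Sorted (descending): 94, 94, 89, 85, 84, 77, 60, 43, 37
The 2 values of 94 occupy positions 1–2 → average rank (1+2)/2 = 1.5.
H has value 94 units → rank 1.5.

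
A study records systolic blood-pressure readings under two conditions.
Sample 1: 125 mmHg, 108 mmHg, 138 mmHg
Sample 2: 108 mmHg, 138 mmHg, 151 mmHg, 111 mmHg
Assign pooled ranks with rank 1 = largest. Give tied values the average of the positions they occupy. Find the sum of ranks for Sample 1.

Sorted (descending): 151, 138, 138, 125, 111, 108, 108
The 2 values of 138 occupy positions 2–3 → average rank (2+3)/2 = 2.5.
The 2 values of 108 occupy positions 6–7 → average rank (6+7)/2 = 6.5.
Sample 1 values → pooled ranks: 125→4, 108→6.5, 138→2.5
Rank sum = 4 + 6.5 + 2.5 = 13

13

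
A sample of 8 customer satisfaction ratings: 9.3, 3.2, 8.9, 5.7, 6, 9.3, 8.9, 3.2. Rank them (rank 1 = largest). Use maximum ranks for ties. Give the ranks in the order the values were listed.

2, 8, 4, 6, 5, 2, 4, 8

Sorted (descending): 9.3, 9.3, 8.9, 8.9, 6, 5.7, 3.2, 3.2
The 2 values of 9.3 occupy positions 1–2 → each gets rank 2.
The 2 values of 8.9 occupy positions 3–4 → each gets rank 4.
The 2 values of 3.2 occupy positions 7–8 → each gets rank 8.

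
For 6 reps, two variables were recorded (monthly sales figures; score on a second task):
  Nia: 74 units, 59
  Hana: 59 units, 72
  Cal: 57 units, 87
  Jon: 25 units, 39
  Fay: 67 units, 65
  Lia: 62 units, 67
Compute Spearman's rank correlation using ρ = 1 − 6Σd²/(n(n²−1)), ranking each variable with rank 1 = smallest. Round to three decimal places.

-0.143

Ranks of variable 1: 6, 3, 2, 1, 5, 4
Ranks of variable 2: 2, 5, 6, 1, 3, 4
d = r₁ − r₂: 4, -2, -4, 0, 2, 0
d²: 16, 4, 16, 0, 4, 0; Σd² = 40
ρ = 1 − 6·40/(6·35) = 1 − 240/210 = -0.143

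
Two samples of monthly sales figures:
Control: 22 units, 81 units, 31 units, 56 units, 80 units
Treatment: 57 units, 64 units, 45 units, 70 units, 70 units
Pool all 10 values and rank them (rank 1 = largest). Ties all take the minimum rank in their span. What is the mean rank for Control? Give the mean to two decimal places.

5.80

Sorted (descending): 81, 80, 70, 70, 64, 57, 56, 45, 31, 22
The 2 values of 70 occupy positions 3–4 → each gets rank 3.
Control values → pooled ranks: 22→10, 81→1, 31→9, 56→7, 80→2
Mean rank = (10 + 1 + 9 + 7 + 2) / 5 = 5.80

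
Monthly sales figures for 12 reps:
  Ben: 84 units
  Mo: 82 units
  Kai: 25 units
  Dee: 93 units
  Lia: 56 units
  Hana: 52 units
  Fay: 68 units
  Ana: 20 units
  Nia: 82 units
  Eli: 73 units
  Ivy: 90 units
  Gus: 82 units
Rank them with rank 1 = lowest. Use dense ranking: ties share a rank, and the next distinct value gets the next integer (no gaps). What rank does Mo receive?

7

Sorted (ascending): 20, 25, 52, 56, 68, 73, 82, 82, 82, 84, 90, 93
The 3 values of 82 share dense rank 7.
Remaining distinct values take the next consecutive integers.
Mo has value 82 units → rank 7.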